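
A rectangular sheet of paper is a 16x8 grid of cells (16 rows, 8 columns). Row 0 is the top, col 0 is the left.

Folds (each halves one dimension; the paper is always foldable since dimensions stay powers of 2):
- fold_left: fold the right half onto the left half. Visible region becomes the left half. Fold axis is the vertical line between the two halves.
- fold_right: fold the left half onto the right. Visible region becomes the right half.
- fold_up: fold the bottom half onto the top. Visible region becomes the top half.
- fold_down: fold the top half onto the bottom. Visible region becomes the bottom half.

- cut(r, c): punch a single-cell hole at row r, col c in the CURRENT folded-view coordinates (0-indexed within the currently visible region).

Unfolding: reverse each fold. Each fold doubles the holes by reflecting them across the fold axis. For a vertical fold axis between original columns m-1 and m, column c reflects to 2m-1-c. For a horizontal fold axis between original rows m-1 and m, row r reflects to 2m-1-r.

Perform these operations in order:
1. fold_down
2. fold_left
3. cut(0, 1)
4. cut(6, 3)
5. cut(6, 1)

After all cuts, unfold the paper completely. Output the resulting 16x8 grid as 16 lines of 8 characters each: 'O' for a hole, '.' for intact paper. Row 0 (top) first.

Answer: ........
.O.OO.O.
........
........
........
........
........
.O....O.
.O....O.
........
........
........
........
........
.O.OO.O.
........

Derivation:
Op 1 fold_down: fold axis h@8; visible region now rows[8,16) x cols[0,8) = 8x8
Op 2 fold_left: fold axis v@4; visible region now rows[8,16) x cols[0,4) = 8x4
Op 3 cut(0, 1): punch at orig (8,1); cuts so far [(8, 1)]; region rows[8,16) x cols[0,4) = 8x4
Op 4 cut(6, 3): punch at orig (14,3); cuts so far [(8, 1), (14, 3)]; region rows[8,16) x cols[0,4) = 8x4
Op 5 cut(6, 1): punch at orig (14,1); cuts so far [(8, 1), (14, 1), (14, 3)]; region rows[8,16) x cols[0,4) = 8x4
Unfold 1 (reflect across v@4): 6 holes -> [(8, 1), (8, 6), (14, 1), (14, 3), (14, 4), (14, 6)]
Unfold 2 (reflect across h@8): 12 holes -> [(1, 1), (1, 3), (1, 4), (1, 6), (7, 1), (7, 6), (8, 1), (8, 6), (14, 1), (14, 3), (14, 4), (14, 6)]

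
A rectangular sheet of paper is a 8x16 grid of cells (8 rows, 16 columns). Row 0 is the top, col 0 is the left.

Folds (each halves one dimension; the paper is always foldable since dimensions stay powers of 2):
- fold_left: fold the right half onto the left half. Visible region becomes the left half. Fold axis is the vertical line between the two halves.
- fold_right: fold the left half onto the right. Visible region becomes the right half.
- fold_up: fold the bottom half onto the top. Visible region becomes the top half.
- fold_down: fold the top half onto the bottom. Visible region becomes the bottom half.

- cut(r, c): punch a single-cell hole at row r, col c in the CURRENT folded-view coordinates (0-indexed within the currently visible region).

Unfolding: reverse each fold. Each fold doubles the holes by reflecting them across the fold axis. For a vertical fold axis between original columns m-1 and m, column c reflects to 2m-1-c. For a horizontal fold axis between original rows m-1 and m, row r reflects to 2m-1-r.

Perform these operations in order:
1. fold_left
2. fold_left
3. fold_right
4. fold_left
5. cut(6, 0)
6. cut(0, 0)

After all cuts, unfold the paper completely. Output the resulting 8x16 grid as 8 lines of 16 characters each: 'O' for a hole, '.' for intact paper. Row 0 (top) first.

Op 1 fold_left: fold axis v@8; visible region now rows[0,8) x cols[0,8) = 8x8
Op 2 fold_left: fold axis v@4; visible region now rows[0,8) x cols[0,4) = 8x4
Op 3 fold_right: fold axis v@2; visible region now rows[0,8) x cols[2,4) = 8x2
Op 4 fold_left: fold axis v@3; visible region now rows[0,8) x cols[2,3) = 8x1
Op 5 cut(6, 0): punch at orig (6,2); cuts so far [(6, 2)]; region rows[0,8) x cols[2,3) = 8x1
Op 6 cut(0, 0): punch at orig (0,2); cuts so far [(0, 2), (6, 2)]; region rows[0,8) x cols[2,3) = 8x1
Unfold 1 (reflect across v@3): 4 holes -> [(0, 2), (0, 3), (6, 2), (6, 3)]
Unfold 2 (reflect across v@2): 8 holes -> [(0, 0), (0, 1), (0, 2), (0, 3), (6, 0), (6, 1), (6, 2), (6, 3)]
Unfold 3 (reflect across v@4): 16 holes -> [(0, 0), (0, 1), (0, 2), (0, 3), (0, 4), (0, 5), (0, 6), (0, 7), (6, 0), (6, 1), (6, 2), (6, 3), (6, 4), (6, 5), (6, 6), (6, 7)]
Unfold 4 (reflect across v@8): 32 holes -> [(0, 0), (0, 1), (0, 2), (0, 3), (0, 4), (0, 5), (0, 6), (0, 7), (0, 8), (0, 9), (0, 10), (0, 11), (0, 12), (0, 13), (0, 14), (0, 15), (6, 0), (6, 1), (6, 2), (6, 3), (6, 4), (6, 5), (6, 6), (6, 7), (6, 8), (6, 9), (6, 10), (6, 11), (6, 12), (6, 13), (6, 14), (6, 15)]

Answer: OOOOOOOOOOOOOOOO
................
................
................
................
................
OOOOOOOOOOOOOOOO
................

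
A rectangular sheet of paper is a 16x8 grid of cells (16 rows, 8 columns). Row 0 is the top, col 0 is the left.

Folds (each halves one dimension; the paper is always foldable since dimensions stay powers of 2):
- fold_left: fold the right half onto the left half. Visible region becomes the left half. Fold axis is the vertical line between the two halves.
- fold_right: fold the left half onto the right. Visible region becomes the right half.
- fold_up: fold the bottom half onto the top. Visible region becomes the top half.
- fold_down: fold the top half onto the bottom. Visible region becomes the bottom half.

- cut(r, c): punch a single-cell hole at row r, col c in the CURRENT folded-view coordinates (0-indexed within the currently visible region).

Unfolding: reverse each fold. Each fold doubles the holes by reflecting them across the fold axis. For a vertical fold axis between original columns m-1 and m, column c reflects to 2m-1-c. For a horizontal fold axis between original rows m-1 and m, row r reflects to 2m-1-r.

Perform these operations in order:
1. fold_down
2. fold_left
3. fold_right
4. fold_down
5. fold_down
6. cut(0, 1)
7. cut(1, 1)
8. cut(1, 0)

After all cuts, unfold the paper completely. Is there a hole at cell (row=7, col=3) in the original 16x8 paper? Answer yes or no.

Answer: yes

Derivation:
Op 1 fold_down: fold axis h@8; visible region now rows[8,16) x cols[0,8) = 8x8
Op 2 fold_left: fold axis v@4; visible region now rows[8,16) x cols[0,4) = 8x4
Op 3 fold_right: fold axis v@2; visible region now rows[8,16) x cols[2,4) = 8x2
Op 4 fold_down: fold axis h@12; visible region now rows[12,16) x cols[2,4) = 4x2
Op 5 fold_down: fold axis h@14; visible region now rows[14,16) x cols[2,4) = 2x2
Op 6 cut(0, 1): punch at orig (14,3); cuts so far [(14, 3)]; region rows[14,16) x cols[2,4) = 2x2
Op 7 cut(1, 1): punch at orig (15,3); cuts so far [(14, 3), (15, 3)]; region rows[14,16) x cols[2,4) = 2x2
Op 8 cut(1, 0): punch at orig (15,2); cuts so far [(14, 3), (15, 2), (15, 3)]; region rows[14,16) x cols[2,4) = 2x2
Unfold 1 (reflect across h@14): 6 holes -> [(12, 2), (12, 3), (13, 3), (14, 3), (15, 2), (15, 3)]
Unfold 2 (reflect across h@12): 12 holes -> [(8, 2), (8, 3), (9, 3), (10, 3), (11, 2), (11, 3), (12, 2), (12, 3), (13, 3), (14, 3), (15, 2), (15, 3)]
Unfold 3 (reflect across v@2): 24 holes -> [(8, 0), (8, 1), (8, 2), (8, 3), (9, 0), (9, 3), (10, 0), (10, 3), (11, 0), (11, 1), (11, 2), (11, 3), (12, 0), (12, 1), (12, 2), (12, 3), (13, 0), (13, 3), (14, 0), (14, 3), (15, 0), (15, 1), (15, 2), (15, 3)]
Unfold 4 (reflect across v@4): 48 holes -> [(8, 0), (8, 1), (8, 2), (8, 3), (8, 4), (8, 5), (8, 6), (8, 7), (9, 0), (9, 3), (9, 4), (9, 7), (10, 0), (10, 3), (10, 4), (10, 7), (11, 0), (11, 1), (11, 2), (11, 3), (11, 4), (11, 5), (11, 6), (11, 7), (12, 0), (12, 1), (12, 2), (12, 3), (12, 4), (12, 5), (12, 6), (12, 7), (13, 0), (13, 3), (13, 4), (13, 7), (14, 0), (14, 3), (14, 4), (14, 7), (15, 0), (15, 1), (15, 2), (15, 3), (15, 4), (15, 5), (15, 6), (15, 7)]
Unfold 5 (reflect across h@8): 96 holes -> [(0, 0), (0, 1), (0, 2), (0, 3), (0, 4), (0, 5), (0, 6), (0, 7), (1, 0), (1, 3), (1, 4), (1, 7), (2, 0), (2, 3), (2, 4), (2, 7), (3, 0), (3, 1), (3, 2), (3, 3), (3, 4), (3, 5), (3, 6), (3, 7), (4, 0), (4, 1), (4, 2), (4, 3), (4, 4), (4, 5), (4, 6), (4, 7), (5, 0), (5, 3), (5, 4), (5, 7), (6, 0), (6, 3), (6, 4), (6, 7), (7, 0), (7, 1), (7, 2), (7, 3), (7, 4), (7, 5), (7, 6), (7, 7), (8, 0), (8, 1), (8, 2), (8, 3), (8, 4), (8, 5), (8, 6), (8, 7), (9, 0), (9, 3), (9, 4), (9, 7), (10, 0), (10, 3), (10, 4), (10, 7), (11, 0), (11, 1), (11, 2), (11, 3), (11, 4), (11, 5), (11, 6), (11, 7), (12, 0), (12, 1), (12, 2), (12, 3), (12, 4), (12, 5), (12, 6), (12, 7), (13, 0), (13, 3), (13, 4), (13, 7), (14, 0), (14, 3), (14, 4), (14, 7), (15, 0), (15, 1), (15, 2), (15, 3), (15, 4), (15, 5), (15, 6), (15, 7)]
Holes: [(0, 0), (0, 1), (0, 2), (0, 3), (0, 4), (0, 5), (0, 6), (0, 7), (1, 0), (1, 3), (1, 4), (1, 7), (2, 0), (2, 3), (2, 4), (2, 7), (3, 0), (3, 1), (3, 2), (3, 3), (3, 4), (3, 5), (3, 6), (3, 7), (4, 0), (4, 1), (4, 2), (4, 3), (4, 4), (4, 5), (4, 6), (4, 7), (5, 0), (5, 3), (5, 4), (5, 7), (6, 0), (6, 3), (6, 4), (6, 7), (7, 0), (7, 1), (7, 2), (7, 3), (7, 4), (7, 5), (7, 6), (7, 7), (8, 0), (8, 1), (8, 2), (8, 3), (8, 4), (8, 5), (8, 6), (8, 7), (9, 0), (9, 3), (9, 4), (9, 7), (10, 0), (10, 3), (10, 4), (10, 7), (11, 0), (11, 1), (11, 2), (11, 3), (11, 4), (11, 5), (11, 6), (11, 7), (12, 0), (12, 1), (12, 2), (12, 3), (12, 4), (12, 5), (12, 6), (12, 7), (13, 0), (13, 3), (13, 4), (13, 7), (14, 0), (14, 3), (14, 4), (14, 7), (15, 0), (15, 1), (15, 2), (15, 3), (15, 4), (15, 5), (15, 6), (15, 7)]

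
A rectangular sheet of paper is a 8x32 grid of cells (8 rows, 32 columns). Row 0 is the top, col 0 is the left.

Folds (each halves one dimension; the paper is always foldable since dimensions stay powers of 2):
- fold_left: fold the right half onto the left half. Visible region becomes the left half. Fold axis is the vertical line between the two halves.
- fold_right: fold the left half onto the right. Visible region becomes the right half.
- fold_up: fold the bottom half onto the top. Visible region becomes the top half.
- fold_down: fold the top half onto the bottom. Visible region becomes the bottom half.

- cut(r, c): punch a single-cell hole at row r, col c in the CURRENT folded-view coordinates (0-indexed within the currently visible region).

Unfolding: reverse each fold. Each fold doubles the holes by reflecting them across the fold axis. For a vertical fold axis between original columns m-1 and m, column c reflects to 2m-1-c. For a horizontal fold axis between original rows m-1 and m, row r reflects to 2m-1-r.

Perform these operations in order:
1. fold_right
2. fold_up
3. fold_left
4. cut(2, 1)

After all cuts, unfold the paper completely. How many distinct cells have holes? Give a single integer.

Op 1 fold_right: fold axis v@16; visible region now rows[0,8) x cols[16,32) = 8x16
Op 2 fold_up: fold axis h@4; visible region now rows[0,4) x cols[16,32) = 4x16
Op 3 fold_left: fold axis v@24; visible region now rows[0,4) x cols[16,24) = 4x8
Op 4 cut(2, 1): punch at orig (2,17); cuts so far [(2, 17)]; region rows[0,4) x cols[16,24) = 4x8
Unfold 1 (reflect across v@24): 2 holes -> [(2, 17), (2, 30)]
Unfold 2 (reflect across h@4): 4 holes -> [(2, 17), (2, 30), (5, 17), (5, 30)]
Unfold 3 (reflect across v@16): 8 holes -> [(2, 1), (2, 14), (2, 17), (2, 30), (5, 1), (5, 14), (5, 17), (5, 30)]

Answer: 8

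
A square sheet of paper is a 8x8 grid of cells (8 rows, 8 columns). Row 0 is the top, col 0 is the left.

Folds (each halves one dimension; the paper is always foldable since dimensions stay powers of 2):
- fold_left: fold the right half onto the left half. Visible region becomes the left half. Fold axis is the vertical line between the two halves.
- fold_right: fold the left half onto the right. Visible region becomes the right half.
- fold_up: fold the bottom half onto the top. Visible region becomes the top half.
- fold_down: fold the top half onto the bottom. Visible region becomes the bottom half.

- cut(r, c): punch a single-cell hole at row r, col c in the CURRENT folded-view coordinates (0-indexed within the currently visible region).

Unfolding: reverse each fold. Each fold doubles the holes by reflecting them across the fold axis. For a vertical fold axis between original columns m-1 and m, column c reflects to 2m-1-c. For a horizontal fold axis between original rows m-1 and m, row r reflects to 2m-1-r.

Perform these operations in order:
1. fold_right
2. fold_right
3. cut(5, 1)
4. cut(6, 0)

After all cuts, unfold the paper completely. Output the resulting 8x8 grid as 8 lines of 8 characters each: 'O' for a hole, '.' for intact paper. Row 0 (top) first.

Op 1 fold_right: fold axis v@4; visible region now rows[0,8) x cols[4,8) = 8x4
Op 2 fold_right: fold axis v@6; visible region now rows[0,8) x cols[6,8) = 8x2
Op 3 cut(5, 1): punch at orig (5,7); cuts so far [(5, 7)]; region rows[0,8) x cols[6,8) = 8x2
Op 4 cut(6, 0): punch at orig (6,6); cuts so far [(5, 7), (6, 6)]; region rows[0,8) x cols[6,8) = 8x2
Unfold 1 (reflect across v@6): 4 holes -> [(5, 4), (5, 7), (6, 5), (6, 6)]
Unfold 2 (reflect across v@4): 8 holes -> [(5, 0), (5, 3), (5, 4), (5, 7), (6, 1), (6, 2), (6, 5), (6, 6)]

Answer: ........
........
........
........
........
O..OO..O
.OO..OO.
........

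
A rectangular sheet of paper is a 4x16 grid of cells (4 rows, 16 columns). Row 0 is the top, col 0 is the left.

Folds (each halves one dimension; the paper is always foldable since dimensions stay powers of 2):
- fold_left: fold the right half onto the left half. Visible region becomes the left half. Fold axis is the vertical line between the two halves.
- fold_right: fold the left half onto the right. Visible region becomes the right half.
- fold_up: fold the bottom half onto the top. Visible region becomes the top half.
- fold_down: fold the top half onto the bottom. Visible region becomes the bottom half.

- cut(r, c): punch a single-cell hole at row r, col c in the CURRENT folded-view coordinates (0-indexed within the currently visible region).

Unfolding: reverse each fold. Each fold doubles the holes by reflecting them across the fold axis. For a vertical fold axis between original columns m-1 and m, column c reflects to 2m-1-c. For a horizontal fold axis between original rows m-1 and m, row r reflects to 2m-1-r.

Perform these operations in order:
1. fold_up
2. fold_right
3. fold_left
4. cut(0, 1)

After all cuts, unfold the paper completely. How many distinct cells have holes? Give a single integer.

Op 1 fold_up: fold axis h@2; visible region now rows[0,2) x cols[0,16) = 2x16
Op 2 fold_right: fold axis v@8; visible region now rows[0,2) x cols[8,16) = 2x8
Op 3 fold_left: fold axis v@12; visible region now rows[0,2) x cols[8,12) = 2x4
Op 4 cut(0, 1): punch at orig (0,9); cuts so far [(0, 9)]; region rows[0,2) x cols[8,12) = 2x4
Unfold 1 (reflect across v@12): 2 holes -> [(0, 9), (0, 14)]
Unfold 2 (reflect across v@8): 4 holes -> [(0, 1), (0, 6), (0, 9), (0, 14)]
Unfold 3 (reflect across h@2): 8 holes -> [(0, 1), (0, 6), (0, 9), (0, 14), (3, 1), (3, 6), (3, 9), (3, 14)]

Answer: 8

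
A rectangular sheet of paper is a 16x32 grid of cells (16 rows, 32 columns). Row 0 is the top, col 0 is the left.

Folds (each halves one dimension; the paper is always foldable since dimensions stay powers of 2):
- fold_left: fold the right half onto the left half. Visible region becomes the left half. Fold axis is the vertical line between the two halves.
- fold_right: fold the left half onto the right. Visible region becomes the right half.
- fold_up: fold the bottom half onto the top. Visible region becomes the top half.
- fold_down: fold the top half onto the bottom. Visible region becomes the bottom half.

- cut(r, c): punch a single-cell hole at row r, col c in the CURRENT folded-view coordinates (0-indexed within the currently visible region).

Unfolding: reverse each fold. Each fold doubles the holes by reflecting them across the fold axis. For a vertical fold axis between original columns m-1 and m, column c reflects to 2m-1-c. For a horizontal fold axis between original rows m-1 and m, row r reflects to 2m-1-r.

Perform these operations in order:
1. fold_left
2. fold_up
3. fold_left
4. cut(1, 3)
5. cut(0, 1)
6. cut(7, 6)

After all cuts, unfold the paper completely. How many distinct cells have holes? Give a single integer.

Op 1 fold_left: fold axis v@16; visible region now rows[0,16) x cols[0,16) = 16x16
Op 2 fold_up: fold axis h@8; visible region now rows[0,8) x cols[0,16) = 8x16
Op 3 fold_left: fold axis v@8; visible region now rows[0,8) x cols[0,8) = 8x8
Op 4 cut(1, 3): punch at orig (1,3); cuts so far [(1, 3)]; region rows[0,8) x cols[0,8) = 8x8
Op 5 cut(0, 1): punch at orig (0,1); cuts so far [(0, 1), (1, 3)]; region rows[0,8) x cols[0,8) = 8x8
Op 6 cut(7, 6): punch at orig (7,6); cuts so far [(0, 1), (1, 3), (7, 6)]; region rows[0,8) x cols[0,8) = 8x8
Unfold 1 (reflect across v@8): 6 holes -> [(0, 1), (0, 14), (1, 3), (1, 12), (7, 6), (7, 9)]
Unfold 2 (reflect across h@8): 12 holes -> [(0, 1), (0, 14), (1, 3), (1, 12), (7, 6), (7, 9), (8, 6), (8, 9), (14, 3), (14, 12), (15, 1), (15, 14)]
Unfold 3 (reflect across v@16): 24 holes -> [(0, 1), (0, 14), (0, 17), (0, 30), (1, 3), (1, 12), (1, 19), (1, 28), (7, 6), (7, 9), (7, 22), (7, 25), (8, 6), (8, 9), (8, 22), (8, 25), (14, 3), (14, 12), (14, 19), (14, 28), (15, 1), (15, 14), (15, 17), (15, 30)]

Answer: 24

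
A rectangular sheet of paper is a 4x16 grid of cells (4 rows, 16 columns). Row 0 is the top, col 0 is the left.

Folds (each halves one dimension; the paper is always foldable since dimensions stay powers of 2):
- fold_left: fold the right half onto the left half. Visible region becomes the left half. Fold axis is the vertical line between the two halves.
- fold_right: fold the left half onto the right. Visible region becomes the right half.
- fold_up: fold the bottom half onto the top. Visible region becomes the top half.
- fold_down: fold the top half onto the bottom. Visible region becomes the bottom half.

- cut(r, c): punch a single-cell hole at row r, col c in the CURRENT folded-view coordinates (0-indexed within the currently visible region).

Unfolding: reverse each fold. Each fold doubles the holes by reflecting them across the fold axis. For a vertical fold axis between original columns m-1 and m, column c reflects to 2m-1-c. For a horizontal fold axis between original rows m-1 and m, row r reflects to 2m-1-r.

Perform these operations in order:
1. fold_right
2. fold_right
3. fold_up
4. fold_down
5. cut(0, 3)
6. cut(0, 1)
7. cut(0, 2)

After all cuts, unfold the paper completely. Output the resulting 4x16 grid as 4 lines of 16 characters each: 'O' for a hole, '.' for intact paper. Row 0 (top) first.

Op 1 fold_right: fold axis v@8; visible region now rows[0,4) x cols[8,16) = 4x8
Op 2 fold_right: fold axis v@12; visible region now rows[0,4) x cols[12,16) = 4x4
Op 3 fold_up: fold axis h@2; visible region now rows[0,2) x cols[12,16) = 2x4
Op 4 fold_down: fold axis h@1; visible region now rows[1,2) x cols[12,16) = 1x4
Op 5 cut(0, 3): punch at orig (1,15); cuts so far [(1, 15)]; region rows[1,2) x cols[12,16) = 1x4
Op 6 cut(0, 1): punch at orig (1,13); cuts so far [(1, 13), (1, 15)]; region rows[1,2) x cols[12,16) = 1x4
Op 7 cut(0, 2): punch at orig (1,14); cuts so far [(1, 13), (1, 14), (1, 15)]; region rows[1,2) x cols[12,16) = 1x4
Unfold 1 (reflect across h@1): 6 holes -> [(0, 13), (0, 14), (0, 15), (1, 13), (1, 14), (1, 15)]
Unfold 2 (reflect across h@2): 12 holes -> [(0, 13), (0, 14), (0, 15), (1, 13), (1, 14), (1, 15), (2, 13), (2, 14), (2, 15), (3, 13), (3, 14), (3, 15)]
Unfold 3 (reflect across v@12): 24 holes -> [(0, 8), (0, 9), (0, 10), (0, 13), (0, 14), (0, 15), (1, 8), (1, 9), (1, 10), (1, 13), (1, 14), (1, 15), (2, 8), (2, 9), (2, 10), (2, 13), (2, 14), (2, 15), (3, 8), (3, 9), (3, 10), (3, 13), (3, 14), (3, 15)]
Unfold 4 (reflect across v@8): 48 holes -> [(0, 0), (0, 1), (0, 2), (0, 5), (0, 6), (0, 7), (0, 8), (0, 9), (0, 10), (0, 13), (0, 14), (0, 15), (1, 0), (1, 1), (1, 2), (1, 5), (1, 6), (1, 7), (1, 8), (1, 9), (1, 10), (1, 13), (1, 14), (1, 15), (2, 0), (2, 1), (2, 2), (2, 5), (2, 6), (2, 7), (2, 8), (2, 9), (2, 10), (2, 13), (2, 14), (2, 15), (3, 0), (3, 1), (3, 2), (3, 5), (3, 6), (3, 7), (3, 8), (3, 9), (3, 10), (3, 13), (3, 14), (3, 15)]

Answer: OOO..OOOOOO..OOO
OOO..OOOOOO..OOO
OOO..OOOOOO..OOO
OOO..OOOOOO..OOO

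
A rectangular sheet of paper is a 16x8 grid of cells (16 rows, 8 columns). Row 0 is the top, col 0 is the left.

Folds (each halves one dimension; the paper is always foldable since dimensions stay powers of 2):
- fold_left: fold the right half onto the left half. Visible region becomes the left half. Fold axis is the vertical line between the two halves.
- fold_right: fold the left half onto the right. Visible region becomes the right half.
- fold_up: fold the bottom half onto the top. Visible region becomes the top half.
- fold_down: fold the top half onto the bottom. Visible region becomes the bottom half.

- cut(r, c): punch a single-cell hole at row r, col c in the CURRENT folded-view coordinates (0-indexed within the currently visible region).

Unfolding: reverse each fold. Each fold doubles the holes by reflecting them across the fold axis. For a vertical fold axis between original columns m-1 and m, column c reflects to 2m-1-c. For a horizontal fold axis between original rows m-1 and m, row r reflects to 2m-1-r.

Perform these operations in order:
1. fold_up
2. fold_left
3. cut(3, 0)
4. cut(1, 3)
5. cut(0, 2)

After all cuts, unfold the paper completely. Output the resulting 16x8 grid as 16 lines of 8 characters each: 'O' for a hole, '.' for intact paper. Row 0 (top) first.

Answer: ..O..O..
...OO...
........
O......O
........
........
........
........
........
........
........
........
O......O
........
...OO...
..O..O..

Derivation:
Op 1 fold_up: fold axis h@8; visible region now rows[0,8) x cols[0,8) = 8x8
Op 2 fold_left: fold axis v@4; visible region now rows[0,8) x cols[0,4) = 8x4
Op 3 cut(3, 0): punch at orig (3,0); cuts so far [(3, 0)]; region rows[0,8) x cols[0,4) = 8x4
Op 4 cut(1, 3): punch at orig (1,3); cuts so far [(1, 3), (3, 0)]; region rows[0,8) x cols[0,4) = 8x4
Op 5 cut(0, 2): punch at orig (0,2); cuts so far [(0, 2), (1, 3), (3, 0)]; region rows[0,8) x cols[0,4) = 8x4
Unfold 1 (reflect across v@4): 6 holes -> [(0, 2), (0, 5), (1, 3), (1, 4), (3, 0), (3, 7)]
Unfold 2 (reflect across h@8): 12 holes -> [(0, 2), (0, 5), (1, 3), (1, 4), (3, 0), (3, 7), (12, 0), (12, 7), (14, 3), (14, 4), (15, 2), (15, 5)]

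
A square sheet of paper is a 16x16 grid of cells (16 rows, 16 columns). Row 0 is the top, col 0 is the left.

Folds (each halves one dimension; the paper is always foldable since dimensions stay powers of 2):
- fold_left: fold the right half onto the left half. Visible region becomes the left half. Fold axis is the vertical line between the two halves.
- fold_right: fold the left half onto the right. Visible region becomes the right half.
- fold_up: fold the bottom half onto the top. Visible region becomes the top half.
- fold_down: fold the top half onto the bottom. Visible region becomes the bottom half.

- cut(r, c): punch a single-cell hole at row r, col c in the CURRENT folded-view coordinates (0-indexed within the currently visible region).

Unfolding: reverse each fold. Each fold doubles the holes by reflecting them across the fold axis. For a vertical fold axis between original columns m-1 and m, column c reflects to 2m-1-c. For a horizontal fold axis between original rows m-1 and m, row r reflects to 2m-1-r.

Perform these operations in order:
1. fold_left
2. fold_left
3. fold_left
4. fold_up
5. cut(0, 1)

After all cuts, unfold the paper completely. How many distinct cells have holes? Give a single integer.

Answer: 16

Derivation:
Op 1 fold_left: fold axis v@8; visible region now rows[0,16) x cols[0,8) = 16x8
Op 2 fold_left: fold axis v@4; visible region now rows[0,16) x cols[0,4) = 16x4
Op 3 fold_left: fold axis v@2; visible region now rows[0,16) x cols[0,2) = 16x2
Op 4 fold_up: fold axis h@8; visible region now rows[0,8) x cols[0,2) = 8x2
Op 5 cut(0, 1): punch at orig (0,1); cuts so far [(0, 1)]; region rows[0,8) x cols[0,2) = 8x2
Unfold 1 (reflect across h@8): 2 holes -> [(0, 1), (15, 1)]
Unfold 2 (reflect across v@2): 4 holes -> [(0, 1), (0, 2), (15, 1), (15, 2)]
Unfold 3 (reflect across v@4): 8 holes -> [(0, 1), (0, 2), (0, 5), (0, 6), (15, 1), (15, 2), (15, 5), (15, 6)]
Unfold 4 (reflect across v@8): 16 holes -> [(0, 1), (0, 2), (0, 5), (0, 6), (0, 9), (0, 10), (0, 13), (0, 14), (15, 1), (15, 2), (15, 5), (15, 6), (15, 9), (15, 10), (15, 13), (15, 14)]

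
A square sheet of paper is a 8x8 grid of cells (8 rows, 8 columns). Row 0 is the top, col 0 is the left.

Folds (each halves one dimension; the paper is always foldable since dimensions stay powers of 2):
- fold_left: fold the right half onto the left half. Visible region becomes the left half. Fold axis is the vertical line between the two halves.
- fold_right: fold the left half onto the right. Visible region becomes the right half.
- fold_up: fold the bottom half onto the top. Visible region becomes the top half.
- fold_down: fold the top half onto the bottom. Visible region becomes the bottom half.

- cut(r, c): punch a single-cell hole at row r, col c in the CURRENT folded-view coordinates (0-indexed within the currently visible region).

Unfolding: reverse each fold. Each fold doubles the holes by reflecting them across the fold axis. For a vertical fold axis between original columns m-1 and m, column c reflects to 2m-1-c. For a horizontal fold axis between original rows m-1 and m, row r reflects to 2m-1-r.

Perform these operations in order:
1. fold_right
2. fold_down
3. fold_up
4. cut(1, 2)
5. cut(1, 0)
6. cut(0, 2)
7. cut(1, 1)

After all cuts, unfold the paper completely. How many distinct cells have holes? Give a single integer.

Op 1 fold_right: fold axis v@4; visible region now rows[0,8) x cols[4,8) = 8x4
Op 2 fold_down: fold axis h@4; visible region now rows[4,8) x cols[4,8) = 4x4
Op 3 fold_up: fold axis h@6; visible region now rows[4,6) x cols[4,8) = 2x4
Op 4 cut(1, 2): punch at orig (5,6); cuts so far [(5, 6)]; region rows[4,6) x cols[4,8) = 2x4
Op 5 cut(1, 0): punch at orig (5,4); cuts so far [(5, 4), (5, 6)]; region rows[4,6) x cols[4,8) = 2x4
Op 6 cut(0, 2): punch at orig (4,6); cuts so far [(4, 6), (5, 4), (5, 6)]; region rows[4,6) x cols[4,8) = 2x4
Op 7 cut(1, 1): punch at orig (5,5); cuts so far [(4, 6), (5, 4), (5, 5), (5, 6)]; region rows[4,6) x cols[4,8) = 2x4
Unfold 1 (reflect across h@6): 8 holes -> [(4, 6), (5, 4), (5, 5), (5, 6), (6, 4), (6, 5), (6, 6), (7, 6)]
Unfold 2 (reflect across h@4): 16 holes -> [(0, 6), (1, 4), (1, 5), (1, 6), (2, 4), (2, 5), (2, 6), (3, 6), (4, 6), (5, 4), (5, 5), (5, 6), (6, 4), (6, 5), (6, 6), (7, 6)]
Unfold 3 (reflect across v@4): 32 holes -> [(0, 1), (0, 6), (1, 1), (1, 2), (1, 3), (1, 4), (1, 5), (1, 6), (2, 1), (2, 2), (2, 3), (2, 4), (2, 5), (2, 6), (3, 1), (3, 6), (4, 1), (4, 6), (5, 1), (5, 2), (5, 3), (5, 4), (5, 5), (5, 6), (6, 1), (6, 2), (6, 3), (6, 4), (6, 5), (6, 6), (7, 1), (7, 6)]

Answer: 32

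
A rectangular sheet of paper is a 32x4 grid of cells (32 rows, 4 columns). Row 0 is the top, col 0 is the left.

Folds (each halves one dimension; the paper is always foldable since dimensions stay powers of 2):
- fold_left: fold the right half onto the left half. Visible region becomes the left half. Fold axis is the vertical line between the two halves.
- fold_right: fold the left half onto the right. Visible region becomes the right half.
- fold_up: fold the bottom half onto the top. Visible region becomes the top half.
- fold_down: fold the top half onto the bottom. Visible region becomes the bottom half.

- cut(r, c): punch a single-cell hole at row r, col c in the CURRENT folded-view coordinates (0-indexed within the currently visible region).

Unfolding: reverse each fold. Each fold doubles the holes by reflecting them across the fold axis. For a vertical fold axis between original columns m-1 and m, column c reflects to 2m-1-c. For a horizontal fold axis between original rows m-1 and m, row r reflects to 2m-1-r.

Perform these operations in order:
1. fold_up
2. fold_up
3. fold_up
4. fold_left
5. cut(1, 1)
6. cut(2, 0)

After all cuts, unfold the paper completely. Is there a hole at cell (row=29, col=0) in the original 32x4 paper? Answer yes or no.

Answer: yes

Derivation:
Op 1 fold_up: fold axis h@16; visible region now rows[0,16) x cols[0,4) = 16x4
Op 2 fold_up: fold axis h@8; visible region now rows[0,8) x cols[0,4) = 8x4
Op 3 fold_up: fold axis h@4; visible region now rows[0,4) x cols[0,4) = 4x4
Op 4 fold_left: fold axis v@2; visible region now rows[0,4) x cols[0,2) = 4x2
Op 5 cut(1, 1): punch at orig (1,1); cuts so far [(1, 1)]; region rows[0,4) x cols[0,2) = 4x2
Op 6 cut(2, 0): punch at orig (2,0); cuts so far [(1, 1), (2, 0)]; region rows[0,4) x cols[0,2) = 4x2
Unfold 1 (reflect across v@2): 4 holes -> [(1, 1), (1, 2), (2, 0), (2, 3)]
Unfold 2 (reflect across h@4): 8 holes -> [(1, 1), (1, 2), (2, 0), (2, 3), (5, 0), (5, 3), (6, 1), (6, 2)]
Unfold 3 (reflect across h@8): 16 holes -> [(1, 1), (1, 2), (2, 0), (2, 3), (5, 0), (5, 3), (6, 1), (6, 2), (9, 1), (9, 2), (10, 0), (10, 3), (13, 0), (13, 3), (14, 1), (14, 2)]
Unfold 4 (reflect across h@16): 32 holes -> [(1, 1), (1, 2), (2, 0), (2, 3), (5, 0), (5, 3), (6, 1), (6, 2), (9, 1), (9, 2), (10, 0), (10, 3), (13, 0), (13, 3), (14, 1), (14, 2), (17, 1), (17, 2), (18, 0), (18, 3), (21, 0), (21, 3), (22, 1), (22, 2), (25, 1), (25, 2), (26, 0), (26, 3), (29, 0), (29, 3), (30, 1), (30, 2)]
Holes: [(1, 1), (1, 2), (2, 0), (2, 3), (5, 0), (5, 3), (6, 1), (6, 2), (9, 1), (9, 2), (10, 0), (10, 3), (13, 0), (13, 3), (14, 1), (14, 2), (17, 1), (17, 2), (18, 0), (18, 3), (21, 0), (21, 3), (22, 1), (22, 2), (25, 1), (25, 2), (26, 0), (26, 3), (29, 0), (29, 3), (30, 1), (30, 2)]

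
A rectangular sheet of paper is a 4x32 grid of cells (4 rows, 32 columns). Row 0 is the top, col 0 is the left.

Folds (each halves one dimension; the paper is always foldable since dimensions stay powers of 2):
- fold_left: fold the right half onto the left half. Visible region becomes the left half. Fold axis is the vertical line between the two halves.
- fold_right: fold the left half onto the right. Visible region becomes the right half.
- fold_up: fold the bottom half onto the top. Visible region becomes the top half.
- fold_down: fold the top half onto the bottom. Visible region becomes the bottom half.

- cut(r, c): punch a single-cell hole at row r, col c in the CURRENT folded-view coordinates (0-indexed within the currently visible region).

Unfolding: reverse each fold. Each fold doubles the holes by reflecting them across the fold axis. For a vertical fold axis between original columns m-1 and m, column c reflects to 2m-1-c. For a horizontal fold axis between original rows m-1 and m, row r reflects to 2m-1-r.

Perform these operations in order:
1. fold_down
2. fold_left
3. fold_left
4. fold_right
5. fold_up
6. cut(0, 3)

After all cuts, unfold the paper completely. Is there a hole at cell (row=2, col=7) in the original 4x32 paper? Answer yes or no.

Op 1 fold_down: fold axis h@2; visible region now rows[2,4) x cols[0,32) = 2x32
Op 2 fold_left: fold axis v@16; visible region now rows[2,4) x cols[0,16) = 2x16
Op 3 fold_left: fold axis v@8; visible region now rows[2,4) x cols[0,8) = 2x8
Op 4 fold_right: fold axis v@4; visible region now rows[2,4) x cols[4,8) = 2x4
Op 5 fold_up: fold axis h@3; visible region now rows[2,3) x cols[4,8) = 1x4
Op 6 cut(0, 3): punch at orig (2,7); cuts so far [(2, 7)]; region rows[2,3) x cols[4,8) = 1x4
Unfold 1 (reflect across h@3): 2 holes -> [(2, 7), (3, 7)]
Unfold 2 (reflect across v@4): 4 holes -> [(2, 0), (2, 7), (3, 0), (3, 7)]
Unfold 3 (reflect across v@8): 8 holes -> [(2, 0), (2, 7), (2, 8), (2, 15), (3, 0), (3, 7), (3, 8), (3, 15)]
Unfold 4 (reflect across v@16): 16 holes -> [(2, 0), (2, 7), (2, 8), (2, 15), (2, 16), (2, 23), (2, 24), (2, 31), (3, 0), (3, 7), (3, 8), (3, 15), (3, 16), (3, 23), (3, 24), (3, 31)]
Unfold 5 (reflect across h@2): 32 holes -> [(0, 0), (0, 7), (0, 8), (0, 15), (0, 16), (0, 23), (0, 24), (0, 31), (1, 0), (1, 7), (1, 8), (1, 15), (1, 16), (1, 23), (1, 24), (1, 31), (2, 0), (2, 7), (2, 8), (2, 15), (2, 16), (2, 23), (2, 24), (2, 31), (3, 0), (3, 7), (3, 8), (3, 15), (3, 16), (3, 23), (3, 24), (3, 31)]
Holes: [(0, 0), (0, 7), (0, 8), (0, 15), (0, 16), (0, 23), (0, 24), (0, 31), (1, 0), (1, 7), (1, 8), (1, 15), (1, 16), (1, 23), (1, 24), (1, 31), (2, 0), (2, 7), (2, 8), (2, 15), (2, 16), (2, 23), (2, 24), (2, 31), (3, 0), (3, 7), (3, 8), (3, 15), (3, 16), (3, 23), (3, 24), (3, 31)]

Answer: yes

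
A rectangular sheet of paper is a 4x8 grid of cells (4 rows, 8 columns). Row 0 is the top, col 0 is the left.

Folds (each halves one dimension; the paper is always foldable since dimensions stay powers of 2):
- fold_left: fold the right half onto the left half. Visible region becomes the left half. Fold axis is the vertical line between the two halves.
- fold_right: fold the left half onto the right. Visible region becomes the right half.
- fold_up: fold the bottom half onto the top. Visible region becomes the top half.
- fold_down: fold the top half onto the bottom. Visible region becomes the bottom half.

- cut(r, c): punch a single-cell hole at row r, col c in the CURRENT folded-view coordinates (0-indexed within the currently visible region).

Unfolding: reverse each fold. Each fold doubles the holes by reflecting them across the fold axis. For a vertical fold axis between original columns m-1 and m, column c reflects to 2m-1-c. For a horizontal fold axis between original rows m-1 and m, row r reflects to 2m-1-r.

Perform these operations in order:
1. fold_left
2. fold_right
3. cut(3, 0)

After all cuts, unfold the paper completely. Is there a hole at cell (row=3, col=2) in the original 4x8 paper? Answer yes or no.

Op 1 fold_left: fold axis v@4; visible region now rows[0,4) x cols[0,4) = 4x4
Op 2 fold_right: fold axis v@2; visible region now rows[0,4) x cols[2,4) = 4x2
Op 3 cut(3, 0): punch at orig (3,2); cuts so far [(3, 2)]; region rows[0,4) x cols[2,4) = 4x2
Unfold 1 (reflect across v@2): 2 holes -> [(3, 1), (3, 2)]
Unfold 2 (reflect across v@4): 4 holes -> [(3, 1), (3, 2), (3, 5), (3, 6)]
Holes: [(3, 1), (3, 2), (3, 5), (3, 6)]

Answer: yes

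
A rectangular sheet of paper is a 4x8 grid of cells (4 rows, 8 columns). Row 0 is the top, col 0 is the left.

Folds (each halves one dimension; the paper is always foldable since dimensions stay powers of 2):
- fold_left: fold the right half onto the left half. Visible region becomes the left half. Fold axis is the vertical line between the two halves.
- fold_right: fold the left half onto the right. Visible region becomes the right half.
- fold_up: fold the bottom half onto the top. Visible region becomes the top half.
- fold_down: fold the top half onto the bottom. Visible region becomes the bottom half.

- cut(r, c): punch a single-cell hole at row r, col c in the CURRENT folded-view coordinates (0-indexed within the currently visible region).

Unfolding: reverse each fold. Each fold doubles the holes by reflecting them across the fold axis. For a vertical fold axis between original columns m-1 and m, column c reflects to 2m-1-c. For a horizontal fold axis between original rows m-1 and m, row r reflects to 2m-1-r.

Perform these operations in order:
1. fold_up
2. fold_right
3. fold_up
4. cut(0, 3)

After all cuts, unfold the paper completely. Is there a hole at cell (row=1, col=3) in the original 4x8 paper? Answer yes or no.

Op 1 fold_up: fold axis h@2; visible region now rows[0,2) x cols[0,8) = 2x8
Op 2 fold_right: fold axis v@4; visible region now rows[0,2) x cols[4,8) = 2x4
Op 3 fold_up: fold axis h@1; visible region now rows[0,1) x cols[4,8) = 1x4
Op 4 cut(0, 3): punch at orig (0,7); cuts so far [(0, 7)]; region rows[0,1) x cols[4,8) = 1x4
Unfold 1 (reflect across h@1): 2 holes -> [(0, 7), (1, 7)]
Unfold 2 (reflect across v@4): 4 holes -> [(0, 0), (0, 7), (1, 0), (1, 7)]
Unfold 3 (reflect across h@2): 8 holes -> [(0, 0), (0, 7), (1, 0), (1, 7), (2, 0), (2, 7), (3, 0), (3, 7)]
Holes: [(0, 0), (0, 7), (1, 0), (1, 7), (2, 0), (2, 7), (3, 0), (3, 7)]

Answer: no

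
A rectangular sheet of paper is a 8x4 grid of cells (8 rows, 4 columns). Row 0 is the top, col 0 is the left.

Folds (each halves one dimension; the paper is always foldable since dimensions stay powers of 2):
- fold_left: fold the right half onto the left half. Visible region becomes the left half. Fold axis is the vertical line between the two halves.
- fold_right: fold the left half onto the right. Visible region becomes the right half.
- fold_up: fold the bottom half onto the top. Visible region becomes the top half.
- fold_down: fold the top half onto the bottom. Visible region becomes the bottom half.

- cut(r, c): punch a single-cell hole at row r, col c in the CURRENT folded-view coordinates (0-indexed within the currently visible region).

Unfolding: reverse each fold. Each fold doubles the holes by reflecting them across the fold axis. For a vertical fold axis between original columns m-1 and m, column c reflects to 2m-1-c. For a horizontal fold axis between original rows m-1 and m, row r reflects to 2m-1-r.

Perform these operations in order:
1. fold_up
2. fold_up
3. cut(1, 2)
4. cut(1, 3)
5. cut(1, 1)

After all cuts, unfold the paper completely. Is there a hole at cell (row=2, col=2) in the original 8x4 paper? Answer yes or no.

Op 1 fold_up: fold axis h@4; visible region now rows[0,4) x cols[0,4) = 4x4
Op 2 fold_up: fold axis h@2; visible region now rows[0,2) x cols[0,4) = 2x4
Op 3 cut(1, 2): punch at orig (1,2); cuts so far [(1, 2)]; region rows[0,2) x cols[0,4) = 2x4
Op 4 cut(1, 3): punch at orig (1,3); cuts so far [(1, 2), (1, 3)]; region rows[0,2) x cols[0,4) = 2x4
Op 5 cut(1, 1): punch at orig (1,1); cuts so far [(1, 1), (1, 2), (1, 3)]; region rows[0,2) x cols[0,4) = 2x4
Unfold 1 (reflect across h@2): 6 holes -> [(1, 1), (1, 2), (1, 3), (2, 1), (2, 2), (2, 3)]
Unfold 2 (reflect across h@4): 12 holes -> [(1, 1), (1, 2), (1, 3), (2, 1), (2, 2), (2, 3), (5, 1), (5, 2), (5, 3), (6, 1), (6, 2), (6, 3)]
Holes: [(1, 1), (1, 2), (1, 3), (2, 1), (2, 2), (2, 3), (5, 1), (5, 2), (5, 3), (6, 1), (6, 2), (6, 3)]

Answer: yes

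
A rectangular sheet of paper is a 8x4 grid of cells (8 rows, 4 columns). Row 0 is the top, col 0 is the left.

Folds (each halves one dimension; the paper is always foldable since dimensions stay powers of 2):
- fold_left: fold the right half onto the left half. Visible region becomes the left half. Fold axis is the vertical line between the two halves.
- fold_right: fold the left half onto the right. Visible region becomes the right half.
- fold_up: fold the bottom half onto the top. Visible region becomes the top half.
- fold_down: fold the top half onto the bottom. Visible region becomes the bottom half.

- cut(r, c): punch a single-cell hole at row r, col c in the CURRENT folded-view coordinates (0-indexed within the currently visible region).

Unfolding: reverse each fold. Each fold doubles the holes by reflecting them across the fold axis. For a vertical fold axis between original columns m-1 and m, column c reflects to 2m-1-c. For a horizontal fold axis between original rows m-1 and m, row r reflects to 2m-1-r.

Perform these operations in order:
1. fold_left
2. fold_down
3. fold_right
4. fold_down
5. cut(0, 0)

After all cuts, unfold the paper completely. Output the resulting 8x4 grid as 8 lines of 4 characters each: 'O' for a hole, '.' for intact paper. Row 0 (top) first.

Op 1 fold_left: fold axis v@2; visible region now rows[0,8) x cols[0,2) = 8x2
Op 2 fold_down: fold axis h@4; visible region now rows[4,8) x cols[0,2) = 4x2
Op 3 fold_right: fold axis v@1; visible region now rows[4,8) x cols[1,2) = 4x1
Op 4 fold_down: fold axis h@6; visible region now rows[6,8) x cols[1,2) = 2x1
Op 5 cut(0, 0): punch at orig (6,1); cuts so far [(6, 1)]; region rows[6,8) x cols[1,2) = 2x1
Unfold 1 (reflect across h@6): 2 holes -> [(5, 1), (6, 1)]
Unfold 2 (reflect across v@1): 4 holes -> [(5, 0), (5, 1), (6, 0), (6, 1)]
Unfold 3 (reflect across h@4): 8 holes -> [(1, 0), (1, 1), (2, 0), (2, 1), (5, 0), (5, 1), (6, 0), (6, 1)]
Unfold 4 (reflect across v@2): 16 holes -> [(1, 0), (1, 1), (1, 2), (1, 3), (2, 0), (2, 1), (2, 2), (2, 3), (5, 0), (5, 1), (5, 2), (5, 3), (6, 0), (6, 1), (6, 2), (6, 3)]

Answer: ....
OOOO
OOOO
....
....
OOOO
OOOO
....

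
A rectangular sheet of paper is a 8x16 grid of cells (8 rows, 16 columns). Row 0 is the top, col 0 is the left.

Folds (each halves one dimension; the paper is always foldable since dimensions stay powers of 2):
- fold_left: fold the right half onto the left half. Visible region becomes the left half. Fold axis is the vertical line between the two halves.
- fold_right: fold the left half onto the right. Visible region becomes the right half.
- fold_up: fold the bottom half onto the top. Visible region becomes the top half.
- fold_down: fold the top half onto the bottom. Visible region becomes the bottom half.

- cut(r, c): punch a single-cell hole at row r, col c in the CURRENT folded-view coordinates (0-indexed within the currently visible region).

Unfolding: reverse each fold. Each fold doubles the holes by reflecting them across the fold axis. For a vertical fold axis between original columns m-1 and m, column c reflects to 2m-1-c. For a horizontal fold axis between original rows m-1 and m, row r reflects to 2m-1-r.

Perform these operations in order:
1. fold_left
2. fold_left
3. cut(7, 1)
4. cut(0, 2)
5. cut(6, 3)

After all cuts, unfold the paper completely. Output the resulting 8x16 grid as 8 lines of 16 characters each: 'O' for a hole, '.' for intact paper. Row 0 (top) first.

Answer: ..O..O....O..O..
................
................
................
................
................
...OO......OO...
.O....O..O....O.

Derivation:
Op 1 fold_left: fold axis v@8; visible region now rows[0,8) x cols[0,8) = 8x8
Op 2 fold_left: fold axis v@4; visible region now rows[0,8) x cols[0,4) = 8x4
Op 3 cut(7, 1): punch at orig (7,1); cuts so far [(7, 1)]; region rows[0,8) x cols[0,4) = 8x4
Op 4 cut(0, 2): punch at orig (0,2); cuts so far [(0, 2), (7, 1)]; region rows[0,8) x cols[0,4) = 8x4
Op 5 cut(6, 3): punch at orig (6,3); cuts so far [(0, 2), (6, 3), (7, 1)]; region rows[0,8) x cols[0,4) = 8x4
Unfold 1 (reflect across v@4): 6 holes -> [(0, 2), (0, 5), (6, 3), (6, 4), (7, 1), (7, 6)]
Unfold 2 (reflect across v@8): 12 holes -> [(0, 2), (0, 5), (0, 10), (0, 13), (6, 3), (6, 4), (6, 11), (6, 12), (7, 1), (7, 6), (7, 9), (7, 14)]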